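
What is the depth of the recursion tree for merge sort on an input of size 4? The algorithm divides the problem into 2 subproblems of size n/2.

For divide and conquer with division factor 2:

Problem sizes at each level:
Level 0: 4
Level 1: 2
Level 2: 1

The root is level 0 and the size-1 base case is level 2 (the tree spans levels 0 through 2, i.e. 3 levels counting the root), so the depth is the number of divisions: log_2(4) = 2

The recursion tree depth is log_2(4) = 2. At each level, the problem size is divided by 2, so it takes 2 divisions to reduce to a base case of size 1. The algorithm makes 2 recursive calls at each level.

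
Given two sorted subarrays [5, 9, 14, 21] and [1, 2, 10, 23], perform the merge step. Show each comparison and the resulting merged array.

Merging process:

Compare 5 vs 1: take 1 from right. Merged: [1]
Compare 5 vs 2: take 2 from right. Merged: [1, 2]
Compare 5 vs 10: take 5 from left. Merged: [1, 2, 5]
Compare 9 vs 10: take 9 from left. Merged: [1, 2, 5, 9]
Compare 14 vs 10: take 10 from right. Merged: [1, 2, 5, 9, 10]
Compare 14 vs 23: take 14 from left. Merged: [1, 2, 5, 9, 10, 14]
Compare 21 vs 23: take 21 from left. Merged: [1, 2, 5, 9, 10, 14, 21]
Append remaining from right: [23]. Merged: [1, 2, 5, 9, 10, 14, 21, 23]

Final merged array: [1, 2, 5, 9, 10, 14, 21, 23]
Total comparisons: 7

The merged array is [1, 2, 5, 9, 10, 14, 21, 23], requiring 7 comparisons. The merge step runs in O(n) time where n is the total number of elements.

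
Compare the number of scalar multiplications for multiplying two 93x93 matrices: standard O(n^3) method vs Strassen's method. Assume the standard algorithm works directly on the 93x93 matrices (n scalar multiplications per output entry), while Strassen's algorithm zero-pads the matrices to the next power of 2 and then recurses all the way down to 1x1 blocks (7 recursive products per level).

Matrix multiplication for 93x93 matrices:

Strassen's algorithm requires power-of-2 dimensions. Pad 93x93 to 128x128 (next power of 2).

Standard algorithm: 93^3 = 804357 multiplications
Strassen's algorithm: 7^(log2(128)) = 7^7 = 823543 multiplications
Difference: 804357 - 823543 = -19186 (Strassen uses MORE here due to padding overhead — for small or just-over-power-of-2 n, padding can outweigh the per-level savings)

Standard: 804357 multiplications (93^3). Strassen: 823543 multiplications (7^7, after padding to 128x128). Strassen reduces 8 recursive multiplications to 7 at each level.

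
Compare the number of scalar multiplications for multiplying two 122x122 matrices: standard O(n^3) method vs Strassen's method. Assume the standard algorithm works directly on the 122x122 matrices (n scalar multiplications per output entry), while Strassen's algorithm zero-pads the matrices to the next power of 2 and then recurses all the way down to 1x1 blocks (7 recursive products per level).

Matrix multiplication for 122x122 matrices:

Strassen's algorithm requires power-of-2 dimensions. Pad 122x122 to 128x128 (next power of 2).

Standard algorithm: 122^3 = 1815848 multiplications
Strassen's algorithm: 7^(log2(128)) = 7^7 = 823543 multiplications
Savings: 1815848 - 823543 = 992305 multiplications

Standard: 1815848 multiplications (122^3). Strassen: 823543 multiplications (7^7, after padding to 128x128). Strassen reduces 8 recursive multiplications to 7 at each level.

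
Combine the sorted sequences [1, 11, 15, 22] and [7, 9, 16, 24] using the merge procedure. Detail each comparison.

Merging process:

Compare 1 vs 7: take 1 from left. Merged: [1]
Compare 11 vs 7: take 7 from right. Merged: [1, 7]
Compare 11 vs 9: take 9 from right. Merged: [1, 7, 9]
Compare 11 vs 16: take 11 from left. Merged: [1, 7, 9, 11]
Compare 15 vs 16: take 15 from left. Merged: [1, 7, 9, 11, 15]
Compare 22 vs 16: take 16 from right. Merged: [1, 7, 9, 11, 15, 16]
Compare 22 vs 24: take 22 from left. Merged: [1, 7, 9, 11, 15, 16, 22]
Append remaining from right: [24]. Merged: [1, 7, 9, 11, 15, 16, 22, 24]

Final merged array: [1, 7, 9, 11, 15, 16, 22, 24]
Total comparisons: 7

The merged array is [1, 7, 9, 11, 15, 16, 22, 24], requiring 7 comparisons. The merge step runs in O(n) time where n is the total number of elements.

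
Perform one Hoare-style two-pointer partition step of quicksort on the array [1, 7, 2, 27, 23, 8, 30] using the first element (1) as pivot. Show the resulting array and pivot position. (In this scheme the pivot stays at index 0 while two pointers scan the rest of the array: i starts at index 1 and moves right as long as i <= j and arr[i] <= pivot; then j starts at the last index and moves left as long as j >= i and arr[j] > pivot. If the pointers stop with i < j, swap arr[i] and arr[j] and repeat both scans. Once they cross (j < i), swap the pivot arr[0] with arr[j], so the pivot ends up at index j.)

Hoare-style two-pointer partition with pivot = 1:

Initial array: [1, 7, 2, 27, 23, 8, 30]

Pointers start at i = 1, j = 6.
i ends at 1, j ends at 0: the pointers have crossed (j < i), so scanning stops.

j = 0, so swapping arr[0] with arr[j] leaves the pivot at position 0: [1, 7, 2, 27, 23, 8, 30]
Pivot position: 0

After partitioning with pivot 1, the array becomes [1, 7, 2, 27, 23, 8, 30]. The pivot is placed at index 0. All elements to the left of the pivot are <= 1, and all elements to the right are > 1.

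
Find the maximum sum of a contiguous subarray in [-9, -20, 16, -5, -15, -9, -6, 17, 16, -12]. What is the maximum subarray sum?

Using Kadane's algorithm on [-9, -20, 16, -5, -15, -9, -6, 17, 16, -12]:

Scanning through the array:
Position 1 (value -20): max_ending_here = -20, max_so_far = -9
Position 2 (value 16): max_ending_here = 16, max_so_far = 16
Position 3 (value -5): max_ending_here = 11, max_so_far = 16
Position 4 (value -15): max_ending_here = -4, max_so_far = 16
Position 5 (value -9): max_ending_here = -9, max_so_far = 16
Position 6 (value -6): max_ending_here = -6, max_so_far = 16
Position 7 (value 17): max_ending_here = 17, max_so_far = 17
Position 8 (value 16): max_ending_here = 33, max_so_far = 33
Position 9 (value -12): max_ending_here = 21, max_so_far = 33

Maximum subarray: [17, 16]
Maximum sum: 33

The maximum subarray is [17, 16] with sum 33. This subarray runs from index 7 to index 8.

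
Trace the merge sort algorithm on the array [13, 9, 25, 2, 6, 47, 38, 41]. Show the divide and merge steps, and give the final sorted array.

Merge sort trace:

Split: [13, 9, 25, 2, 6, 47, 38, 41] -> [13, 9, 25, 2] and [6, 47, 38, 41]
  Split: [13, 9, 25, 2] -> [13, 9] and [25, 2]
    Split: [13, 9] -> [13] and [9]
    Merge: [13] + [9] -> [9, 13]
    Split: [25, 2] -> [25] and [2]
    Merge: [25] + [2] -> [2, 25]
  Merge: [9, 13] + [2, 25] -> [2, 9, 13, 25]
  Split: [6, 47, 38, 41] -> [6, 47] and [38, 41]
    Split: [6, 47] -> [6] and [47]
    Merge: [6] + [47] -> [6, 47]
    Split: [38, 41] -> [38] and [41]
    Merge: [38] + [41] -> [38, 41]
  Merge: [6, 47] + [38, 41] -> [6, 38, 41, 47]
Merge: [2, 9, 13, 25] + [6, 38, 41, 47] -> [2, 6, 9, 13, 25, 38, 41, 47]

Final sorted array: [2, 6, 9, 13, 25, 38, 41, 47]

The merge sort proceeds by recursively splitting the array and merging sorted halves.
After all merges, the sorted array is [2, 6, 9, 13, 25, 38, 41, 47].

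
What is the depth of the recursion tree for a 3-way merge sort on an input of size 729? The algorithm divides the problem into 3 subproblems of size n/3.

For divide and conquer with division factor 3:

Problem sizes at each level:
Level 0: 729
Level 1: 243
Level 2: 81
Level 3: 27
Level 4: 9
Level 5: 3
Level 6: 1

The root is level 0 and the size-1 base case is level 6 (the tree spans levels 0 through 6, i.e. 7 levels counting the root), so the depth is the number of divisions: log_3(729) = 6

The recursion tree depth is log_3(729) = 6. At each level, the problem size is divided by 3, so it takes 6 divisions to reduce to a base case of size 1. The algorithm makes 3 recursive calls at each level.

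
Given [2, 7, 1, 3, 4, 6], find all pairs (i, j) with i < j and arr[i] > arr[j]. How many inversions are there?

Finding inversions in [2, 7, 1, 3, 4, 6]:

(0, 2): arr[0]=2 > arr[2]=1
(1, 2): arr[1]=7 > arr[2]=1
(1, 3): arr[1]=7 > arr[3]=3
(1, 4): arr[1]=7 > arr[4]=4
(1, 5): arr[1]=7 > arr[5]=6

Total inversions: 5

The array has 5 inversion(s): (0,2), (1,2), (1,3), (1,4), (1,5). Each pair (i,j) satisfies i < j and arr[i] > arr[j].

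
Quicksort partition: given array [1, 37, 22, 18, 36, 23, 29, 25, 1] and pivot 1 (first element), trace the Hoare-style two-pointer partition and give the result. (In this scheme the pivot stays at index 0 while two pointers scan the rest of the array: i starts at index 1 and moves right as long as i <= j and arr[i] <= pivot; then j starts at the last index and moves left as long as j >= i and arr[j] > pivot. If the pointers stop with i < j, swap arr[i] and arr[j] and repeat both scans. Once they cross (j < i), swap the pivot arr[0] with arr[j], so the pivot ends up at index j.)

Hoare-style two-pointer partition with pivot = 1:

Initial array: [1, 37, 22, 18, 36, 23, 29, 25, 1]

Pointers start at i = 1, j = 8.
i stops at index 1 (arr[1]=37 > 1), j stops at index 8 (arr[8]=1 <= 1): swap arr[1] and arr[8], array becomes [1, 1, 22, 18, 36, 23, 29, 25, 37]
i ends at 2, j ends at 1: the pointers have crossed (j < i), so scanning stops.

Swap pivot arr[0] with arr[1] to place pivot at position 1: [1, 1, 22, 18, 36, 23, 29, 25, 37]
Pivot position: 1

After partitioning with pivot 1, the array becomes [1, 1, 22, 18, 36, 23, 29, 25, 37]. The pivot is placed at index 1. All elements to the left of the pivot are <= 1, and all elements to the right are > 1.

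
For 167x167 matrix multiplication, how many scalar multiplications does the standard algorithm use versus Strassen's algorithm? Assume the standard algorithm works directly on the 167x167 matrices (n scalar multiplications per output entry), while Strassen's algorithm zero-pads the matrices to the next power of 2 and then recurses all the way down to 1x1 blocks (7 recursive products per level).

Matrix multiplication for 167x167 matrices:

Strassen's algorithm requires power-of-2 dimensions. Pad 167x167 to 256x256 (next power of 2).

Standard algorithm: 167^3 = 4657463 multiplications
Strassen's algorithm: 7^(log2(256)) = 7^8 = 5764801 multiplications
Difference: 4657463 - 5764801 = -1107338 (Strassen uses MORE here due to padding overhead — for small or just-over-power-of-2 n, padding can outweigh the per-level savings)

Standard: 4657463 multiplications (167^3). Strassen: 5764801 multiplications (7^8, after padding to 256x256). Strassen reduces 8 recursive multiplications to 7 at each level.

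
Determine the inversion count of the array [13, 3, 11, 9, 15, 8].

Finding inversions in [13, 3, 11, 9, 15, 8]:

(0, 1): arr[0]=13 > arr[1]=3
(0, 2): arr[0]=13 > arr[2]=11
(0, 3): arr[0]=13 > arr[3]=9
(0, 5): arr[0]=13 > arr[5]=8
(2, 3): arr[2]=11 > arr[3]=9
(2, 5): arr[2]=11 > arr[5]=8
(3, 5): arr[3]=9 > arr[5]=8
(4, 5): arr[4]=15 > arr[5]=8

Total inversions: 8

The array has 8 inversion(s): (0,1), (0,2), (0,3), (0,5), (2,3), (2,5), (3,5), (4,5). Each pair (i,j) satisfies i < j and arr[i] > arr[j].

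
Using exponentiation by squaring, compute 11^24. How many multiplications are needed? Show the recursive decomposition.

Computing 11^24 by squaring (build up from 11^1; each line after the first costs one multiplication):

11^1 = 11
11^2 = (11^1)^2 = 11^2 = 121
11^3 = 11 * 11^2 = 11 * 121 = 1331
11^6 = (11^3)^2 = 1331^2 = 1771561
11^12 = (11^6)^2 = 1771561^2 = 3138428376721
11^24 = (11^12)^2 = 3138428376721^2 = 9849732675807611094711841

Result: 9849732675807611094711841
Multiplications needed: 5 (5 lines after 11^1)

11^24 = 9849732675807611094711841. Using exponentiation by squaring, this requires 5 multiplications. The key idea: if the exponent is even, square the half-power; if odd, multiply by the base once.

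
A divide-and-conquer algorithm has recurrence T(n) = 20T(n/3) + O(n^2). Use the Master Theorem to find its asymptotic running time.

Master Theorem for T(n) = 20T(n/3) + O(n^2):

a = 20, b = 3, c = 2
log_b(a) = log_3(20) = 2.7268

Case 1: c = 2 < log_3(20) = 2.7268
T(n) = O(n^(log_3 20))

For T(n) = 20T(n/3) + O(n^2): log_3(20) = 2.7268. This is Case 1 of the Master Theorem (c < log_b(a), work dominated by leaves), giving O(n^(log_3 20)).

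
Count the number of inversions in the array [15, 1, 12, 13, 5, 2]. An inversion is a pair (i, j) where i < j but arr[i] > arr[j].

Finding inversions in [15, 1, 12, 13, 5, 2]:

(0, 1): arr[0]=15 > arr[1]=1
(0, 2): arr[0]=15 > arr[2]=12
(0, 3): arr[0]=15 > arr[3]=13
(0, 4): arr[0]=15 > arr[4]=5
(0, 5): arr[0]=15 > arr[5]=2
(2, 4): arr[2]=12 > arr[4]=5
(2, 5): arr[2]=12 > arr[5]=2
(3, 4): arr[3]=13 > arr[4]=5
(3, 5): arr[3]=13 > arr[5]=2
(4, 5): arr[4]=5 > arr[5]=2

Total inversions: 10

The array has 10 inversion(s): (0,1), (0,2), (0,3), (0,4), (0,5), (2,4), (2,5), (3,4), (3,5), (4,5). Each pair (i,j) satisfies i < j and arr[i] > arr[j].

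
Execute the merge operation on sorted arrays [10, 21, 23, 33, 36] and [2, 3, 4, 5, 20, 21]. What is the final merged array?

Merging process:

Compare 10 vs 2: take 2 from right. Merged: [2]
Compare 10 vs 3: take 3 from right. Merged: [2, 3]
Compare 10 vs 4: take 4 from right. Merged: [2, 3, 4]
Compare 10 vs 5: take 5 from right. Merged: [2, 3, 4, 5]
Compare 10 vs 20: take 10 from left. Merged: [2, 3, 4, 5, 10]
Compare 21 vs 20: take 20 from right. Merged: [2, 3, 4, 5, 10, 20]
Compare 21 vs 21: take 21 from left. Merged: [2, 3, 4, 5, 10, 20, 21]
Compare 23 vs 21: take 21 from right. Merged: [2, 3, 4, 5, 10, 20, 21, 21]
Append remaining from left: [23, 33, 36]. Merged: [2, 3, 4, 5, 10, 20, 21, 21, 23, 33, 36]

Final merged array: [2, 3, 4, 5, 10, 20, 21, 21, 23, 33, 36]
Total comparisons: 8

The merged array is [2, 3, 4, 5, 10, 20, 21, 21, 23, 33, 36], requiring 8 comparisons. The merge step runs in O(n) time where n is the total number of elements.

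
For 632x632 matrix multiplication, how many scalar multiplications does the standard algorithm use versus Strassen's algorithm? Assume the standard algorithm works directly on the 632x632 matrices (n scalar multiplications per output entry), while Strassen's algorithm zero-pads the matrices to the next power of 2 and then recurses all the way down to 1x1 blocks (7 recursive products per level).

Matrix multiplication for 632x632 matrices:

Strassen's algorithm requires power-of-2 dimensions. Pad 632x632 to 1024x1024 (next power of 2).

Standard algorithm: 632^3 = 252435968 multiplications
Strassen's algorithm: 7^(log2(1024)) = 7^10 = 282475249 multiplications
Difference: 252435968 - 282475249 = -30039281 (Strassen uses MORE here due to padding overhead — for small or just-over-power-of-2 n, padding can outweigh the per-level savings)

Standard: 252435968 multiplications (632^3). Strassen: 282475249 multiplications (7^10, after padding to 1024x1024). Strassen reduces 8 recursive multiplications to 7 at each level.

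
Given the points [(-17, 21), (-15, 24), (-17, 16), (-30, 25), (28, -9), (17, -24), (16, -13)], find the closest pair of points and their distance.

Computing all pairwise distances among 7 points:

d((-17, 21), (-15, 24)) = 3.6056 <-- minimum
d((-17, 21), (-17, 16)) = 5.0
d((-17, 21), (-30, 25)) = 13.6015
d((-17, 21), (28, -9)) = 54.0833
d((-17, 21), (17, -24)) = 56.4004
d((-17, 21), (16, -13)) = 47.3814
d((-15, 24), (-17, 16)) = 8.2462
d((-15, 24), (-30, 25)) = 15.0333
d((-15, 24), (28, -9)) = 54.2033
d((-15, 24), (17, -24)) = 57.6888
d((-15, 24), (16, -13)) = 48.2701
d((-17, 16), (-30, 25)) = 15.8114
d((-17, 16), (28, -9)) = 51.4782
d((-17, 16), (17, -24)) = 52.4976
d((-17, 16), (16, -13)) = 43.9318
d((-30, 25), (28, -9)) = 67.2309
d((-30, 25), (17, -24)) = 67.897
d((-30, 25), (16, -13)) = 59.6657
d((28, -9), (17, -24)) = 18.6011
d((28, -9), (16, -13)) = 12.6491
d((17, -24), (16, -13)) = 11.0454

Closest pair: (-17, 21) and (-15, 24) with distance 3.6056

The closest pair is (-17, 21) and (-15, 24) with Euclidean distance 3.6056. For 7 points, brute-force pairwise comparison is shown above. For large n, the divide-and-conquer algorithm (sort by x, recurse on halves, check the dividing strip) achieves O(n log n).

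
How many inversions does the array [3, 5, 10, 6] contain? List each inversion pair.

Finding inversions in [3, 5, 10, 6]:

(2, 3): arr[2]=10 > arr[3]=6

Total inversions: 1

The array has 1 inversion(s): (2,3). Each pair (i,j) satisfies i < j and arr[i] > arr[j].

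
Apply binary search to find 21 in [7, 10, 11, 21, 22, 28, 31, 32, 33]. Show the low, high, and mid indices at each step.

Binary search for 21 in [7, 10, 11, 21, 22, 28, 31, 32, 33]:

lo=0, hi=8, mid=4, arr[mid]=22 -> 22 > 21, search left half
lo=0, hi=3, mid=1, arr[mid]=10 -> 10 < 21, search right half
lo=2, hi=3, mid=2, arr[mid]=11 -> 11 < 21, search right half
lo=3, hi=3, mid=3, arr[mid]=21 -> Found target at index 3!

Binary search finds 21 at index 3 after 4 comparisons. The search repeatedly halves the search space by comparing with the middle element.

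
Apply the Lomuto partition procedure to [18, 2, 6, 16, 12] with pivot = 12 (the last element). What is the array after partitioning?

Lomuto partition with pivot = 12:

Initial array: [18, 2, 6, 16, 12]

arr[0]=18 > 12: no swap
arr[1]=2 <= 12: swap with position 0, array becomes [2, 18, 6, 16, 12]
arr[2]=6 <= 12: swap with position 1, array becomes [2, 6, 18, 16, 12]
arr[3]=16 > 12: no swap

Place pivot at position 2: [2, 6, 12, 16, 18]
Pivot position: 2

After partitioning with pivot 12, the array becomes [2, 6, 12, 16, 18]. The pivot is placed at index 2. All elements to the left of the pivot are <= 12, and all elements to the right are > 12.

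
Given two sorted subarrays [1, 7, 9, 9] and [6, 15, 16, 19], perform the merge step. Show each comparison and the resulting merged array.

Merging process:

Compare 1 vs 6: take 1 from left. Merged: [1]
Compare 7 vs 6: take 6 from right. Merged: [1, 6]
Compare 7 vs 15: take 7 from left. Merged: [1, 6, 7]
Compare 9 vs 15: take 9 from left. Merged: [1, 6, 7, 9]
Compare 9 vs 15: take 9 from left. Merged: [1, 6, 7, 9, 9]
Append remaining from right: [15, 16, 19]. Merged: [1, 6, 7, 9, 9, 15, 16, 19]

Final merged array: [1, 6, 7, 9, 9, 15, 16, 19]
Total comparisons: 5

The merged array is [1, 6, 7, 9, 9, 15, 16, 19], requiring 5 comparisons. The merge step runs in O(n) time where n is the total number of elements.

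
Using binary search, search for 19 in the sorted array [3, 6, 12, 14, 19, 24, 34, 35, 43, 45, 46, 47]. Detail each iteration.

Binary search for 19 in [3, 6, 12, 14, 19, 24, 34, 35, 43, 45, 46, 47]:

lo=0, hi=11, mid=5, arr[mid]=24 -> 24 > 19, search left half
lo=0, hi=4, mid=2, arr[mid]=12 -> 12 < 19, search right half
lo=3, hi=4, mid=3, arr[mid]=14 -> 14 < 19, search right half
lo=4, hi=4, mid=4, arr[mid]=19 -> Found target at index 4!

Binary search finds 19 at index 4 after 4 comparisons. The search repeatedly halves the search space by comparing with the middle element.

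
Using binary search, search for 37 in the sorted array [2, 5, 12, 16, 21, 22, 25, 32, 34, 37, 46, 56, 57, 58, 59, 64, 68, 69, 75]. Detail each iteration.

Binary search for 37 in [2, 5, 12, 16, 21, 22, 25, 32, 34, 37, 46, 56, 57, 58, 59, 64, 68, 69, 75]:

lo=0, hi=18, mid=9, arr[mid]=37 -> Found target at index 9!

Binary search finds 37 at index 9 after 1 comparisons. The search repeatedly halves the search space by comparing with the middle element.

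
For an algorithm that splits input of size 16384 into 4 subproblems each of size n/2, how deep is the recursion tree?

For divide and conquer with division factor 2:

Problem sizes at each level:
Level 0: 16384
Level 1: 8192
Level 2: 4096
Level 3: 2048
Level 4: 1024
Level 5: 512
Level 6: 256
Level 7: 128
Level 8: 64
Level 9: 32
Level 10: 16
Level 11: 8
Level 12: 4
Level 13: 2
Level 14: 1

The root is level 0 and the size-1 base case is level 14 (the tree spans levels 0 through 14, i.e. 15 levels counting the root), so the depth is the number of divisions: log_2(16384) = 14

The recursion tree depth is log_2(16384) = 14. At each level, the problem size is divided by 2, so it takes 14 divisions to reduce to a base case of size 1. The algorithm makes 4 recursive calls at each level.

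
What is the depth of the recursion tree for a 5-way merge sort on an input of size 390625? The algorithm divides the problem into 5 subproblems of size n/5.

For divide and conquer with division factor 5:

Problem sizes at each level:
Level 0: 390625
Level 1: 78125
Level 2: 15625
Level 3: 3125
Level 4: 625
Level 5: 125
Level 6: 25
Level 7: 5
Level 8: 1

The root is level 0 and the size-1 base case is level 8 (the tree spans levels 0 through 8, i.e. 9 levels counting the root), so the depth is the number of divisions: log_5(390625) = 8

The recursion tree depth is log_5(390625) = 8. At each level, the problem size is divided by 5, so it takes 8 divisions to reduce to a base case of size 1. The algorithm makes 5 recursive calls at each level.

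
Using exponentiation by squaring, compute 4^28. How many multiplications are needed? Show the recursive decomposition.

Computing 4^28 by squaring (build up from 4^1; each line after the first costs one multiplication):

4^1 = 4
4^2 = (4^1)^2 = 4^2 = 16
4^3 = 4 * 4^2 = 4 * 16 = 64
4^6 = (4^3)^2 = 64^2 = 4096
4^7 = 4 * 4^6 = 4 * 4096 = 16384
4^14 = (4^7)^2 = 16384^2 = 268435456
4^28 = (4^14)^2 = 268435456^2 = 72057594037927936

Result: 72057594037927936
Multiplications needed: 6 (6 lines after 4^1)

4^28 = 72057594037927936. Using exponentiation by squaring, this requires 6 multiplications. The key idea: if the exponent is even, square the half-power; if odd, multiply by the base once.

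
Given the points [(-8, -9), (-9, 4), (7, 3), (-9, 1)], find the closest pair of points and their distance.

Computing all pairwise distances among 4 points:

d((-8, -9), (-9, 4)) = 13.0384
d((-8, -9), (7, 3)) = 19.2094
d((-8, -9), (-9, 1)) = 10.0499
d((-9, 4), (7, 3)) = 16.0312
d((-9, 4), (-9, 1)) = 3.0 <-- minimum
d((7, 3), (-9, 1)) = 16.1245

Closest pair: (-9, 4) and (-9, 1) with distance 3.0

The closest pair is (-9, 4) and (-9, 1) with Euclidean distance 3.0. For 4 points, brute-force pairwise comparison is shown above. For large n, the divide-and-conquer algorithm (sort by x, recurse on halves, check the dividing strip) achieves O(n log n).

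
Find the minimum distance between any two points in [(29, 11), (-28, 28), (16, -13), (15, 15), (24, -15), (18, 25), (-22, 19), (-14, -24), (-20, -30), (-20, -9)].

Computing all pairwise distances among 10 points:

d((29, 11), (-28, 28)) = 59.4811
d((29, 11), (16, -13)) = 27.2947
d((29, 11), (15, 15)) = 14.5602
d((29, 11), (24, -15)) = 26.4764
d((29, 11), (18, 25)) = 17.8045
d((29, 11), (-22, 19)) = 51.6236
d((29, 11), (-14, -24)) = 55.4437
d((29, 11), (-20, -30)) = 63.8905
d((29, 11), (-20, -9)) = 52.9245
d((-28, 28), (16, -13)) = 60.1415
d((-28, 28), (15, 15)) = 44.9222
d((-28, 28), (24, -15)) = 67.4759
d((-28, 28), (18, 25)) = 46.0977
d((-28, 28), (-22, 19)) = 10.8167
d((-28, 28), (-14, -24)) = 53.8516
d((-28, 28), (-20, -30)) = 58.5491
d((-28, 28), (-20, -9)) = 37.855
d((16, -13), (15, 15)) = 28.0179
d((16, -13), (24, -15)) = 8.2462 <-- minimum
d((16, -13), (18, 25)) = 38.0526
d((16, -13), (-22, 19)) = 49.679
d((16, -13), (-14, -24)) = 31.9531
d((16, -13), (-20, -30)) = 39.8121
d((16, -13), (-20, -9)) = 36.2215
d((15, 15), (24, -15)) = 31.3209
d((15, 15), (18, 25)) = 10.4403
d((15, 15), (-22, 19)) = 37.2156
d((15, 15), (-14, -24)) = 48.6004
d((15, 15), (-20, -30)) = 57.0088
d((15, 15), (-20, -9)) = 42.4382
d((24, -15), (18, 25)) = 40.4475
d((24, -15), (-22, 19)) = 57.2014
d((24, -15), (-14, -24)) = 39.0512
d((24, -15), (-20, -30)) = 46.4866
d((24, -15), (-20, -9)) = 44.4072
d((18, 25), (-22, 19)) = 40.4475
d((18, 25), (-14, -24)) = 58.5235
d((18, 25), (-20, -30)) = 66.8506
d((18, 25), (-20, -9)) = 50.9902
d((-22, 19), (-14, -24)) = 43.7379
d((-22, 19), (-20, -30)) = 49.0408
d((-22, 19), (-20, -9)) = 28.0713
d((-14, -24), (-20, -30)) = 8.4853
d((-14, -24), (-20, -9)) = 16.1555
d((-20, -30), (-20, -9)) = 21.0

Closest pair: (16, -13) and (24, -15) with distance 8.2462

The closest pair is (16, -13) and (24, -15) with Euclidean distance 8.2462. For 10 points, brute-force pairwise comparison is shown above. For large n, the divide-and-conquer algorithm (sort by x, recurse on halves, check the dividing strip) achieves O(n log n).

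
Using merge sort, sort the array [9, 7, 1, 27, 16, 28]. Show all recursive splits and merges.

Merge sort trace:

Split: [9, 7, 1, 27, 16, 28] -> [9, 7, 1] and [27, 16, 28]
  Split: [9, 7, 1] -> [9] and [7, 1]
    Split: [7, 1] -> [7] and [1]
    Merge: [7] + [1] -> [1, 7]
  Merge: [9] + [1, 7] -> [1, 7, 9]
  Split: [27, 16, 28] -> [27] and [16, 28]
    Split: [16, 28] -> [16] and [28]
    Merge: [16] + [28] -> [16, 28]
  Merge: [27] + [16, 28] -> [16, 27, 28]
Merge: [1, 7, 9] + [16, 27, 28] -> [1, 7, 9, 16, 27, 28]

Final sorted array: [1, 7, 9, 16, 27, 28]

The merge sort proceeds by recursively splitting the array and merging sorted halves.
After all merges, the sorted array is [1, 7, 9, 16, 27, 28].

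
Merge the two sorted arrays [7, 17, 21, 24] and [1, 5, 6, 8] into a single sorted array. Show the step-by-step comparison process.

Merging process:

Compare 7 vs 1: take 1 from right. Merged: [1]
Compare 7 vs 5: take 5 from right. Merged: [1, 5]
Compare 7 vs 6: take 6 from right. Merged: [1, 5, 6]
Compare 7 vs 8: take 7 from left. Merged: [1, 5, 6, 7]
Compare 17 vs 8: take 8 from right. Merged: [1, 5, 6, 7, 8]
Append remaining from left: [17, 21, 24]. Merged: [1, 5, 6, 7, 8, 17, 21, 24]

Final merged array: [1, 5, 6, 7, 8, 17, 21, 24]
Total comparisons: 5

The merged array is [1, 5, 6, 7, 8, 17, 21, 24], requiring 5 comparisons. The merge step runs in O(n) time where n is the total number of elements.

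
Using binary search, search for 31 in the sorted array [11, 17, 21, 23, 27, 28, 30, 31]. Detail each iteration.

Binary search for 31 in [11, 17, 21, 23, 27, 28, 30, 31]:

lo=0, hi=7, mid=3, arr[mid]=23 -> 23 < 31, search right half
lo=4, hi=7, mid=5, arr[mid]=28 -> 28 < 31, search right half
lo=6, hi=7, mid=6, arr[mid]=30 -> 30 < 31, search right half
lo=7, hi=7, mid=7, arr[mid]=31 -> Found target at index 7!

Binary search finds 31 at index 7 after 4 comparisons. The search repeatedly halves the search space by comparing with the middle element.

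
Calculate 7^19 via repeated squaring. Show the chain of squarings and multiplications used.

Computing 7^19 by squaring (build up from 7^1; each line after the first costs one multiplication):

7^1 = 7
7^2 = (7^1)^2 = 7^2 = 49
7^4 = (7^2)^2 = 49^2 = 2401
7^8 = (7^4)^2 = 2401^2 = 5764801
7^9 = 7 * 7^8 = 7 * 5764801 = 40353607
7^18 = (7^9)^2 = 40353607^2 = 1628413597910449
7^19 = 7 * 7^18 = 7 * 1628413597910449 = 11398895185373143

Result: 11398895185373143
Multiplications needed: 6 (6 lines after 7^1)

7^19 = 11398895185373143. Using exponentiation by squaring, this requires 6 multiplications. The key idea: if the exponent is even, square the half-power; if odd, multiply by the base once.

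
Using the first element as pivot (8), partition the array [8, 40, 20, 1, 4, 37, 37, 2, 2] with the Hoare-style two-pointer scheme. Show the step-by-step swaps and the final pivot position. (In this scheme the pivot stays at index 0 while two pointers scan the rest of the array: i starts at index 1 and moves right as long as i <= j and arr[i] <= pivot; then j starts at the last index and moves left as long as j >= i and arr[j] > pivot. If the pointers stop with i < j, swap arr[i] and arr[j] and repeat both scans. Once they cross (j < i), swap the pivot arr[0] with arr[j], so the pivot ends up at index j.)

Hoare-style two-pointer partition with pivot = 8:

Initial array: [8, 40, 20, 1, 4, 37, 37, 2, 2]

Pointers start at i = 1, j = 8.
i stops at index 1 (arr[1]=40 > 8), j stops at index 8 (arr[8]=2 <= 8): swap arr[1] and arr[8], array becomes [8, 2, 20, 1, 4, 37, 37, 2, 40]
i stops at index 2 (arr[2]=20 > 8), j stops at index 7 (arr[7]=2 <= 8): swap arr[2] and arr[7], array becomes [8, 2, 2, 1, 4, 37, 37, 20, 40]
i ends at 5, j ends at 4: the pointers have crossed (j < i), so scanning stops.

Swap pivot arr[0] with arr[4] to place pivot at position 4: [4, 2, 2, 1, 8, 37, 37, 20, 40]
Pivot position: 4

After partitioning with pivot 8, the array becomes [4, 2, 2, 1, 8, 37, 37, 20, 40]. The pivot is placed at index 4. All elements to the left of the pivot are <= 8, and all elements to the right are > 8.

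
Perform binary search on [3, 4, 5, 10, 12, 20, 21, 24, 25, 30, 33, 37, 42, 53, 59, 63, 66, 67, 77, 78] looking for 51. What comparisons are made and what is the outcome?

Binary search for 51 in [3, 4, 5, 10, 12, 20, 21, 24, 25, 30, 33, 37, 42, 53, 59, 63, 66, 67, 77, 78]:

lo=0, hi=19, mid=9, arr[mid]=30 -> 30 < 51, search right half
lo=10, hi=19, mid=14, arr[mid]=59 -> 59 > 51, search left half
lo=10, hi=13, mid=11, arr[mid]=37 -> 37 < 51, search right half
lo=12, hi=13, mid=12, arr[mid]=42 -> 42 < 51, search right half
lo=13, hi=13, mid=13, arr[mid]=53 -> 53 > 51, search left half
lo=13 > hi=12, target 51 not found

Binary search determines that 51 is not in the array after 5 comparisons. The search space was exhausted without finding the target.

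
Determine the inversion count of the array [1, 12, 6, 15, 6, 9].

Finding inversions in [1, 12, 6, 15, 6, 9]:

(1, 2): arr[1]=12 > arr[2]=6
(1, 4): arr[1]=12 > arr[4]=6
(1, 5): arr[1]=12 > arr[5]=9
(3, 4): arr[3]=15 > arr[4]=6
(3, 5): arr[3]=15 > arr[5]=9

Total inversions: 5

The array has 5 inversion(s): (1,2), (1,4), (1,5), (3,4), (3,5). Each pair (i,j) satisfies i < j and arr[i] > arr[j].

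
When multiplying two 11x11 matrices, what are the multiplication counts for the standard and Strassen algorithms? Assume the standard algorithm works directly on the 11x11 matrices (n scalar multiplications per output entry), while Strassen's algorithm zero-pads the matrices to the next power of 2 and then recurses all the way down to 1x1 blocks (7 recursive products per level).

Matrix multiplication for 11x11 matrices:

Strassen's algorithm requires power-of-2 dimensions. Pad 11x11 to 16x16 (next power of 2).

Standard algorithm: 11^3 = 1331 multiplications
Strassen's algorithm: 7^(log2(16)) = 7^4 = 2401 multiplications
Difference: 1331 - 2401 = -1070 (Strassen uses MORE here due to padding overhead — for small or just-over-power-of-2 n, padding can outweigh the per-level savings)

Standard: 1331 multiplications (11^3). Strassen: 2401 multiplications (7^4, after padding to 16x16). Strassen reduces 8 recursive multiplications to 7 at each level.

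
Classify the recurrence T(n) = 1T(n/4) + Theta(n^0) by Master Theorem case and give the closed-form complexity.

Master Theorem for T(n) = 1T(n/4) + O(n^0):

a = 1, b = 4, c = 0
log_b(a) = log_4(1) = 0.0000

Case 2: c = 0 = log_4(1) = 0.0000
T(n) = O(n^0 log n) = O(log n)

For T(n) = 1T(n/4) + O(n^0): log_4(1) = 0.0000. This is Case 2 of the Master Theorem (c = log_b(a), equal work at all levels), giving O(log n).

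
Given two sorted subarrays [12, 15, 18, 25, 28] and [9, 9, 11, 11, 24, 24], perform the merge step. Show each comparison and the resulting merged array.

Merging process:

Compare 12 vs 9: take 9 from right. Merged: [9]
Compare 12 vs 9: take 9 from right. Merged: [9, 9]
Compare 12 vs 11: take 11 from right. Merged: [9, 9, 11]
Compare 12 vs 11: take 11 from right. Merged: [9, 9, 11, 11]
Compare 12 vs 24: take 12 from left. Merged: [9, 9, 11, 11, 12]
Compare 15 vs 24: take 15 from left. Merged: [9, 9, 11, 11, 12, 15]
Compare 18 vs 24: take 18 from left. Merged: [9, 9, 11, 11, 12, 15, 18]
Compare 25 vs 24: take 24 from right. Merged: [9, 9, 11, 11, 12, 15, 18, 24]
Compare 25 vs 24: take 24 from right. Merged: [9, 9, 11, 11, 12, 15, 18, 24, 24]
Append remaining from left: [25, 28]. Merged: [9, 9, 11, 11, 12, 15, 18, 24, 24, 25, 28]

Final merged array: [9, 9, 11, 11, 12, 15, 18, 24, 24, 25, 28]
Total comparisons: 9

The merged array is [9, 9, 11, 11, 12, 15, 18, 24, 24, 25, 28], requiring 9 comparisons. The merge step runs in O(n) time where n is the total number of elements.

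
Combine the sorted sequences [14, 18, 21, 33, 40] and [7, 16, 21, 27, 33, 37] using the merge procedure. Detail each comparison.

Merging process:

Compare 14 vs 7: take 7 from right. Merged: [7]
Compare 14 vs 16: take 14 from left. Merged: [7, 14]
Compare 18 vs 16: take 16 from right. Merged: [7, 14, 16]
Compare 18 vs 21: take 18 from left. Merged: [7, 14, 16, 18]
Compare 21 vs 21: take 21 from left. Merged: [7, 14, 16, 18, 21]
Compare 33 vs 21: take 21 from right. Merged: [7, 14, 16, 18, 21, 21]
Compare 33 vs 27: take 27 from right. Merged: [7, 14, 16, 18, 21, 21, 27]
Compare 33 vs 33: take 33 from left. Merged: [7, 14, 16, 18, 21, 21, 27, 33]
Compare 40 vs 33: take 33 from right. Merged: [7, 14, 16, 18, 21, 21, 27, 33, 33]
Compare 40 vs 37: take 37 from right. Merged: [7, 14, 16, 18, 21, 21, 27, 33, 33, 37]
Append remaining from left: [40]. Merged: [7, 14, 16, 18, 21, 21, 27, 33, 33, 37, 40]

Final merged array: [7, 14, 16, 18, 21, 21, 27, 33, 33, 37, 40]
Total comparisons: 10

The merged array is [7, 14, 16, 18, 21, 21, 27, 33, 33, 37, 40], requiring 10 comparisons. The merge step runs in O(n) time where n is the total number of elements.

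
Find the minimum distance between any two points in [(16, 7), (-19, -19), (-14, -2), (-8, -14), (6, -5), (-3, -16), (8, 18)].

Computing all pairwise distances among 7 points:

d((16, 7), (-19, -19)) = 43.6005
d((16, 7), (-14, -2)) = 31.3209
d((16, 7), (-8, -14)) = 31.8904
d((16, 7), (6, -5)) = 15.6205
d((16, 7), (-3, -16)) = 29.8329
d((16, 7), (8, 18)) = 13.6015
d((-19, -19), (-14, -2)) = 17.72
d((-19, -19), (-8, -14)) = 12.083
d((-19, -19), (6, -5)) = 28.6531
d((-19, -19), (-3, -16)) = 16.2788
d((-19, -19), (8, 18)) = 45.8039
d((-14, -2), (-8, -14)) = 13.4164
d((-14, -2), (6, -5)) = 20.2237
d((-14, -2), (-3, -16)) = 17.8045
d((-14, -2), (8, 18)) = 29.7321
d((-8, -14), (6, -5)) = 16.6433
d((-8, -14), (-3, -16)) = 5.3852 <-- minimum
d((-8, -14), (8, 18)) = 35.7771
d((6, -5), (-3, -16)) = 14.2127
d((6, -5), (8, 18)) = 23.0868
d((-3, -16), (8, 18)) = 35.7351

Closest pair: (-8, -14) and (-3, -16) with distance 5.3852

The closest pair is (-8, -14) and (-3, -16) with Euclidean distance 5.3852. For 7 points, brute-force pairwise comparison is shown above. For large n, the divide-and-conquer algorithm (sort by x, recurse on halves, check the dividing strip) achieves O(n log n).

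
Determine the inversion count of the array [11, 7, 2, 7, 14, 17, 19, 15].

Finding inversions in [11, 7, 2, 7, 14, 17, 19, 15]:

(0, 1): arr[0]=11 > arr[1]=7
(0, 2): arr[0]=11 > arr[2]=2
(0, 3): arr[0]=11 > arr[3]=7
(1, 2): arr[1]=7 > arr[2]=2
(5, 7): arr[5]=17 > arr[7]=15
(6, 7): arr[6]=19 > arr[7]=15

Total inversions: 6

The array has 6 inversion(s): (0,1), (0,2), (0,3), (1,2), (5,7), (6,7). Each pair (i,j) satisfies i < j and arr[i] > arr[j].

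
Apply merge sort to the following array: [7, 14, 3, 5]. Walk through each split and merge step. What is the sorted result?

Merge sort trace:

Split: [7, 14, 3, 5] -> [7, 14] and [3, 5]
  Split: [7, 14] -> [7] and [14]
  Merge: [7] + [14] -> [7, 14]
  Split: [3, 5] -> [3] and [5]
  Merge: [3] + [5] -> [3, 5]
Merge: [7, 14] + [3, 5] -> [3, 5, 7, 14]

Final sorted array: [3, 5, 7, 14]

The merge sort proceeds by recursively splitting the array and merging sorted halves.
After all merges, the sorted array is [3, 5, 7, 14].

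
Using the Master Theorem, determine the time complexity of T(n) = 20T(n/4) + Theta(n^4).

Master Theorem for T(n) = 20T(n/4) + O(n^4):

a = 20, b = 4, c = 4
log_b(a) = log_4(20) = 2.1610

Case 3: c = 4 > log_4(20) = 2.1610
T(n) = O(n^4) = O(n^4)

For T(n) = 20T(n/4) + O(n^4): log_4(20) = 2.1610. This is Case 3 of the Master Theorem (c > log_b(a), work dominated by root), giving O(n^4).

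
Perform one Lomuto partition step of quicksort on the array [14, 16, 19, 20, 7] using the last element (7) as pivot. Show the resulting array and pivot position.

Lomuto partition with pivot = 7:

Initial array: [14, 16, 19, 20, 7]

arr[0]=14 > 7: no swap
arr[1]=16 > 7: no swap
arr[2]=19 > 7: no swap
arr[3]=20 > 7: no swap

Place pivot at position 0: [7, 16, 19, 20, 14]
Pivot position: 0

After partitioning with pivot 7, the array becomes [7, 16, 19, 20, 14]. The pivot is placed at index 0. All elements to the left of the pivot are <= 7, and all elements to the right are > 7.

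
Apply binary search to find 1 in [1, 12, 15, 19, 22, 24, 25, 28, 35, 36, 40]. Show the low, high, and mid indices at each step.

Binary search for 1 in [1, 12, 15, 19, 22, 24, 25, 28, 35, 36, 40]:

lo=0, hi=10, mid=5, arr[mid]=24 -> 24 > 1, search left half
lo=0, hi=4, mid=2, arr[mid]=15 -> 15 > 1, search left half
lo=0, hi=1, mid=0, arr[mid]=1 -> Found target at index 0!

Binary search finds 1 at index 0 after 3 comparisons. The search repeatedly halves the search space by comparing with the middle element.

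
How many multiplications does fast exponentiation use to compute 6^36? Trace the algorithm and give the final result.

Computing 6^36 by squaring (build up from 6^1; each line after the first costs one multiplication):

6^1 = 6
6^2 = (6^1)^2 = 6^2 = 36
6^4 = (6^2)^2 = 36^2 = 1296
6^8 = (6^4)^2 = 1296^2 = 1679616
6^9 = 6 * 6^8 = 6 * 1679616 = 10077696
6^18 = (6^9)^2 = 10077696^2 = 101559956668416
6^36 = (6^18)^2 = 101559956668416^2 = 10314424798490535546171949056

Result: 10314424798490535546171949056
Multiplications needed: 6 (6 lines after 6^1)

6^36 = 10314424798490535546171949056. Using exponentiation by squaring, this requires 6 multiplications. The key idea: if the exponent is even, square the half-power; if odd, multiply by the base once.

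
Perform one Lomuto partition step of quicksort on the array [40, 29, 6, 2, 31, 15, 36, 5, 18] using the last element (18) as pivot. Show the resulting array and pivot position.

Lomuto partition with pivot = 18:

Initial array: [40, 29, 6, 2, 31, 15, 36, 5, 18]

arr[0]=40 > 18: no swap
arr[1]=29 > 18: no swap
arr[2]=6 <= 18: swap with position 0, array becomes [6, 29, 40, 2, 31, 15, 36, 5, 18]
arr[3]=2 <= 18: swap with position 1, array becomes [6, 2, 40, 29, 31, 15, 36, 5, 18]
arr[4]=31 > 18: no swap
arr[5]=15 <= 18: swap with position 2, array becomes [6, 2, 15, 29, 31, 40, 36, 5, 18]
arr[6]=36 > 18: no swap
arr[7]=5 <= 18: swap with position 3, array becomes [6, 2, 15, 5, 31, 40, 36, 29, 18]

Place pivot at position 4: [6, 2, 15, 5, 18, 40, 36, 29, 31]
Pivot position: 4

After partitioning with pivot 18, the array becomes [6, 2, 15, 5, 18, 40, 36, 29, 31]. The pivot is placed at index 4. All elements to the left of the pivot are <= 18, and all elements to the right are > 18.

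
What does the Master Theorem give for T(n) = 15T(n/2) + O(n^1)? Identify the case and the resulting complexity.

Master Theorem for T(n) = 15T(n/2) + O(n^1):

a = 15, b = 2, c = 1
log_b(a) = log_2(15) = 3.9069

Case 1: c = 1 < log_2(15) = 3.9069
T(n) = O(n^(log_2 15))

For T(n) = 15T(n/2) + O(n^1): log_2(15) = 3.9069. This is Case 1 of the Master Theorem (c < log_b(a), work dominated by leaves), giving O(n^(log_2 15)).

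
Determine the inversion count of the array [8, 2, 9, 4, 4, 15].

Finding inversions in [8, 2, 9, 4, 4, 15]:

(0, 1): arr[0]=8 > arr[1]=2
(0, 3): arr[0]=8 > arr[3]=4
(0, 4): arr[0]=8 > arr[4]=4
(2, 3): arr[2]=9 > arr[3]=4
(2, 4): arr[2]=9 > arr[4]=4

Total inversions: 5

The array has 5 inversion(s): (0,1), (0,3), (0,4), (2,3), (2,4). Each pair (i,j) satisfies i < j and arr[i] > arr[j].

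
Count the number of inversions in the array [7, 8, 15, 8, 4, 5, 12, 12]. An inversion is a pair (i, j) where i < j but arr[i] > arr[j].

Finding inversions in [7, 8, 15, 8, 4, 5, 12, 12]:

(0, 4): arr[0]=7 > arr[4]=4
(0, 5): arr[0]=7 > arr[5]=5
(1, 4): arr[1]=8 > arr[4]=4
(1, 5): arr[1]=8 > arr[5]=5
(2, 3): arr[2]=15 > arr[3]=8
(2, 4): arr[2]=15 > arr[4]=4
(2, 5): arr[2]=15 > arr[5]=5
(2, 6): arr[2]=15 > arr[6]=12
(2, 7): arr[2]=15 > arr[7]=12
(3, 4): arr[3]=8 > arr[4]=4
(3, 5): arr[3]=8 > arr[5]=5

Total inversions: 11

The array has 11 inversion(s): (0,4), (0,5), (1,4), (1,5), (2,3), (2,4), (2,5), (2,6), (2,7), (3,4), (3,5). Each pair (i,j) satisfies i < j and arr[i] > arr[j].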